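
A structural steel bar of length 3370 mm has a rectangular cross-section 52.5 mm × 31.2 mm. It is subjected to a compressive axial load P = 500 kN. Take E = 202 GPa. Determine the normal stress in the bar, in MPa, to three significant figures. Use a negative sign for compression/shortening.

A = 1638 mm².
σ = N/A = -500000/1638 = -305.3 MPa.

-305 MPa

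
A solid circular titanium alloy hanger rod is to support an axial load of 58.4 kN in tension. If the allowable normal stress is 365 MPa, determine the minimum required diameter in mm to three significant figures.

14.3 mm

Required area A ≥ P/σ_allow = 58400/365 = 160 mm².
For a solid circular section, d ≥ √(4A/π) = 14.27 mm.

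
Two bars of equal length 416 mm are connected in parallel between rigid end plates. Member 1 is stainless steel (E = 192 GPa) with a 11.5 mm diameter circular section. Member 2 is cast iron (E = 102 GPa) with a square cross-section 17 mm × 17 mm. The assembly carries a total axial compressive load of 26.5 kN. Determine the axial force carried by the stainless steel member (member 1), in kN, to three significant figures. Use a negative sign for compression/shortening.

A_1 = 103.9 mm².
A_2 = 289 mm².
Equal strain + equilibrium ⇒ each member carries load in proportion to AE: A₁E₁ = 19940000 N, A₂E₂ = 29480000 N, ΣAE = 49420000 N.
F₁ = P·A₁E₁/ΣAE = -26500·19940000/49420000 = -10690 N.

-10.7 kN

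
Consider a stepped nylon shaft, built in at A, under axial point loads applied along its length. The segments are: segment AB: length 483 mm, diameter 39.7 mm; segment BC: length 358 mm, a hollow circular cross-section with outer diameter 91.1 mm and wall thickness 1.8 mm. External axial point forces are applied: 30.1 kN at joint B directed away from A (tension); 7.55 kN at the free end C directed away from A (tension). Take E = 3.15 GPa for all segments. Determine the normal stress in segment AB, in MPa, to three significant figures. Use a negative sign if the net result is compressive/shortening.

30.4 MPa

Internal axial forces (sectioning from the free end, tension +): N_BC = 7.55 kN, N_AB = 37.65 kN.
A_AB = 1238 mm².
σ_AB = N_AB/A_AB = 37650/1238 = 30.42 MPa.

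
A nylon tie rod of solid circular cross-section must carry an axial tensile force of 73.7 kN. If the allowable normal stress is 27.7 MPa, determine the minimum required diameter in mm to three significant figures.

Required area A ≥ P/σ_allow = 73700/27.7 = 2661 mm².
For a solid circular section, d ≥ √(4A/π) = 58.2 mm.

58.2 mm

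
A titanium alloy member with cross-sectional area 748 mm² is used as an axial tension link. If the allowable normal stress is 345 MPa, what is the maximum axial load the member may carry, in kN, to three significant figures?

258 kN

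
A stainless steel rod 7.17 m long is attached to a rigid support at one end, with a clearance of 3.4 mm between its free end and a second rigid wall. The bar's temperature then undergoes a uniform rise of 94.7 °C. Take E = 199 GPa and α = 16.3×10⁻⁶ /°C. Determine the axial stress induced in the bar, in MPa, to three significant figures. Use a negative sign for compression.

Free thermal expansion αLΔT = 16.3e-6 · 7170 · 94.7 = 11.07 mm.
The walls engage after the gap closes; constrained expansion = 11.07 − 3.4 = 7.668 mm.
The walls impose strain ε = −(7.668)/7170 = -1.0694e-03; σ = Eε = 199000 · -1.0694e-03 = -212.8 MPa.

-213 MPa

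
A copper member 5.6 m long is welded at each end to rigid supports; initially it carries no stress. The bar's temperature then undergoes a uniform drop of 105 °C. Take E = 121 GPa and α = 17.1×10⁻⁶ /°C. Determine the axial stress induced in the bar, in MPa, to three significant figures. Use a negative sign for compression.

Free thermal expansion αLΔT = 17.1e-6 · 5600 · -105 = -10.05 mm.
The walls impose strain ε = −(-10.05)/5600 = 1.7955e-03; σ = Eε = 121000 · 1.7955e-03 = 217.3 MPa.

217 MPa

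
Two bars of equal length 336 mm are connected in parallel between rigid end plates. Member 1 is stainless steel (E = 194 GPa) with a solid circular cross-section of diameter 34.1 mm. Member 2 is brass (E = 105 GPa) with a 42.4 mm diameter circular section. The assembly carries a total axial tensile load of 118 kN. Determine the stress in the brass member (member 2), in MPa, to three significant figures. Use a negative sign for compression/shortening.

38.1 MPa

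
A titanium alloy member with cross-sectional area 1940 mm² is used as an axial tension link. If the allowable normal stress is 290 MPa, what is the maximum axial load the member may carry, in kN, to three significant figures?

P_max = σ_allow · A = 290 · 1940 = 562600 N = 562.6 kN.

563 kN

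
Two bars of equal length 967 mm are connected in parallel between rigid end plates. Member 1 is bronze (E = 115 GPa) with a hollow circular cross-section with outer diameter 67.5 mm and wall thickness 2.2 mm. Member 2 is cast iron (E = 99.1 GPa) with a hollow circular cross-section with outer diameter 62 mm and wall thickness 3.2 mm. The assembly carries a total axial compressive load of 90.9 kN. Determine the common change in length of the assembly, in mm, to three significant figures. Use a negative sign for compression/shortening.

A_1 = 451.3 mm².
A_2 = 591.1 mm².
Equal strain + equilibrium ⇒ each member carries load in proportion to AE: A₁E₁ = 51900000 N, A₂E₂ = 58580000 N, ΣAE = 110500000 N.
δ = PL/ΣAE = -90900·967/110500000 = -0.7956 mm.

-0.796 mm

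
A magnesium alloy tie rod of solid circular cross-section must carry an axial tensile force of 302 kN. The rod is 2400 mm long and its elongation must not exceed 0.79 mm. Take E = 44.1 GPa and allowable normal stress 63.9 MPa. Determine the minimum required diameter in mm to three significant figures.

Required area A ≥ P/σ_allow = 302000/63.9 = 4726 mm².
For a solid circular section, d ≥ √(4A/π) = 77.57 mm.
Elongation limit: A ≥ PL/(Eδ_allow) = 302000·2400/(44100·0.79) = 20800 mm² ⇒ d ≥ 162.8 mm.
The elongation limit governs.

163 mm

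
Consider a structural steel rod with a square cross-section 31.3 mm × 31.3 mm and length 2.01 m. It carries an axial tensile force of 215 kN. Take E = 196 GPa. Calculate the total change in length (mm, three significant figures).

2.25 mm

A = 979.7 mm².
δ_mech = NL/(AE) = 215000·2010/(979.7·196000) = 2.251 mm.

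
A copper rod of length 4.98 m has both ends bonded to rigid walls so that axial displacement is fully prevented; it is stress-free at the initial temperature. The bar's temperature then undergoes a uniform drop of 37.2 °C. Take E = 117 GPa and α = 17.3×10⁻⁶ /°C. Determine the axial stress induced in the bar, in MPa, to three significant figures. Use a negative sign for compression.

75.3 MPa

Free thermal expansion αLΔT = 17.3e-6 · 4980 · -37.2 = -3.205 mm.
The walls impose strain ε = −(-3.205)/4980 = 6.4356e-04; σ = Eε = 117000 · 6.4356e-04 = 75.3 MPa.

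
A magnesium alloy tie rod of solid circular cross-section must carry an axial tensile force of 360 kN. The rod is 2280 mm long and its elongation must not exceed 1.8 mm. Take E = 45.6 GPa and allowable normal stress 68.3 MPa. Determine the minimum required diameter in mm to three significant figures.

Required area A ≥ P/σ_allow = 360000/68.3 = 5271 mm².
For a solid circular section, d ≥ √(4A/π) = 81.92 mm.
Elongation limit: A ≥ PL/(Eδ_allow) = 360000·2280/(45600·1.8) = 10000 mm² ⇒ d ≥ 112.8 mm.
The elongation limit governs.

113 mm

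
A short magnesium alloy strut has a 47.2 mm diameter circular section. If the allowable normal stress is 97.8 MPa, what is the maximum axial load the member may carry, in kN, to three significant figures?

171 kN

A = 1750 mm².
P_max = σ_allow · A = 97.8 · 1750 = 171100 N = 171.1 kN.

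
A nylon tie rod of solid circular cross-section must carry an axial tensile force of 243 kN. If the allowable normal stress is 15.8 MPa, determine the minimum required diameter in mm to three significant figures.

Required area A ≥ P/σ_allow = 243000/15.8 = 15380 mm².
For a solid circular section, d ≥ √(4A/π) = 139.9 mm.

140 mm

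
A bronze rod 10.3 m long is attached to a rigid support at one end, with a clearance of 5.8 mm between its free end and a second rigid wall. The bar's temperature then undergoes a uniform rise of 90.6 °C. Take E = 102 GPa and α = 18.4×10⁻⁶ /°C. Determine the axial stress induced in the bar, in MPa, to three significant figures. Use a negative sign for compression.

-113 MPa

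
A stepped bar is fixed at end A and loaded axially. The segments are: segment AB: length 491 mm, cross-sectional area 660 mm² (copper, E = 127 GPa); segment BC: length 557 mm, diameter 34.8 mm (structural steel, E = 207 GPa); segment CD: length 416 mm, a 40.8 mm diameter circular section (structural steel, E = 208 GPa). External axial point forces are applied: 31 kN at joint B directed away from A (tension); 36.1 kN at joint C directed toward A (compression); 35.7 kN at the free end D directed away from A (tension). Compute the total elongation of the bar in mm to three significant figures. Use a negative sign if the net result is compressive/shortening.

0.233 mm

Internal axial forces (sectioning from the free end, tension +): N_CD = 35.7 kN, N_BC = -0.4 kN, N_AB = 30.6 kN.
A_BC = 951.1 mm².
A_CD = 1307 mm².
δ_AB = 30600·491/(660·127000) = 0.1792 mm
δ_BC = -400·557/(951.1·207000) = -0.001132 mm
δ_CD = 35700·416/(1307·208000) = 0.05461 mm
δ = Σδ_i = 0.2327 mm.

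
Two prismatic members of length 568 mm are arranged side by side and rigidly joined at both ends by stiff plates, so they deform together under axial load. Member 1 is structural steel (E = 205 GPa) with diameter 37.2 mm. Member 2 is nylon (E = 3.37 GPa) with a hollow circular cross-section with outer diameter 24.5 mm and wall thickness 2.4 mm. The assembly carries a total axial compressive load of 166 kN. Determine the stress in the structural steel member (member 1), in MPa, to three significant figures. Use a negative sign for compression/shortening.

-152 MPa

A_1 = 1087 mm².
A_2 = 166.6 mm².
Equal strain + equilibrium ⇒ each member carries load in proportion to AE: A₁E₁ = 222800000 N, A₂E₂ = 561500 N, ΣAE = 223400000 N.
σ₁ = P·E₁/ΣAE = -166000·205000/223400000 = -152.3 MPa.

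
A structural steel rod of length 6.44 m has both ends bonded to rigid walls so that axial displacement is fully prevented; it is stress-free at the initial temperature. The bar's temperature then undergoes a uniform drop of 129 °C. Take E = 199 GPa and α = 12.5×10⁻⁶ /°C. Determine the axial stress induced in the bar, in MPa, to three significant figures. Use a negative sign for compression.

321 MPa

Free thermal expansion αLΔT = 12.5e-6 · 6440 · -129 = -10.38 mm.
The walls impose strain ε = −(-10.38)/6440 = 1.6125e-03; σ = Eε = 199000 · 1.6125e-03 = 320.9 MPa.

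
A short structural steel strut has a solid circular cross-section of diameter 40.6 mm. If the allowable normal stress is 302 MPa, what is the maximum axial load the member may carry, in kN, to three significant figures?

A = 1295 mm².
P_max = σ_allow · A = 302 · 1295 = 391000 N = 391 kN.

391 kN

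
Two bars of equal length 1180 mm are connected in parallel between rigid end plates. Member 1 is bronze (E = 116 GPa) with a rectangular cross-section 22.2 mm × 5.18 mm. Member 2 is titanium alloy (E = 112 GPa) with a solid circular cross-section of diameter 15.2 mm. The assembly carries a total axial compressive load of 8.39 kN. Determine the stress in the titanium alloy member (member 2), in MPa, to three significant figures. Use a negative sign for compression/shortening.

A_1 = 115 mm².
A_2 = 181.5 mm².
Equal strain + equilibrium ⇒ each member carries load in proportion to AE: A₁E₁ = 13340000 N, A₂E₂ = 20320000 N, ΣAE = 33660000 N.
σ₂ = P·E₂/ΣAE = -8390·112000/33660000 = -27.91 MPa.

-27.9 MPa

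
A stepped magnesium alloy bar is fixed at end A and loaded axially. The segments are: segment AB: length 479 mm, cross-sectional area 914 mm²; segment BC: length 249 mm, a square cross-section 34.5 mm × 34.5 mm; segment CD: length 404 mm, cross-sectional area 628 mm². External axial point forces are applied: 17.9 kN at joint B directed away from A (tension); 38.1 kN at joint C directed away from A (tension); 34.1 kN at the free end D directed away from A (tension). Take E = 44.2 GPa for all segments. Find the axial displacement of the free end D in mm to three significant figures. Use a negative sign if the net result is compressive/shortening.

Internal axial forces (sectioning from the free end, tension +): N_CD = 34.1 kN, N_BC = 72.2 kN, N_AB = 90.1 kN.
A_BC = 1190 mm².
δ_AB = 90100·479/(914·44200) = 1.068 mm
δ_BC = 72200·249/(1190·44200) = 0.3417 mm
δ_CD = 34100·404/(628·44200) = 0.4963 mm
δ = Σδ_i = 1.906 mm.

1.91 mm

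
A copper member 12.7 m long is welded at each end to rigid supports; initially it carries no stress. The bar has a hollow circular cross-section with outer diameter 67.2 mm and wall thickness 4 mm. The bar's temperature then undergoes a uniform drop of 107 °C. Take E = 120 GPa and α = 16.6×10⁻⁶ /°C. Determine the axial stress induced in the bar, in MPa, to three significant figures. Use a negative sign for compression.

Free thermal expansion αLΔT = 16.6e-6 · 12700 · -107 = -22.56 mm.
The walls impose strain ε = −(-22.56)/12700 = 1.7762e-03; σ = Eε = 120000 · 1.7762e-03 = 213.1 MPa.

213 MPa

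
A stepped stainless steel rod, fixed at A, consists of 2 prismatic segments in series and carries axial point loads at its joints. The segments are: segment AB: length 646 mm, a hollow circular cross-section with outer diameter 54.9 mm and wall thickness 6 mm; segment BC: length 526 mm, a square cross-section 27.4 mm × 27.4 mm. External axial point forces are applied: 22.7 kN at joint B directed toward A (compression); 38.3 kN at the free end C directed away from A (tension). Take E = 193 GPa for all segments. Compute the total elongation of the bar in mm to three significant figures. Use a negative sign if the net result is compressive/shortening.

Internal axial forces (sectioning from the free end, tension +): N_BC = 38.3 kN, N_AB = 15.6 kN.
A_AB = 921.7 mm².
A_BC = 750.8 mm².
δ_AB = 15600·646/(921.7·193000) = 0.05665 mm
δ_BC = 38300·526/(750.8·193000) = 0.139 mm
δ = Σδ_i = 0.1957 mm.

0.196 mm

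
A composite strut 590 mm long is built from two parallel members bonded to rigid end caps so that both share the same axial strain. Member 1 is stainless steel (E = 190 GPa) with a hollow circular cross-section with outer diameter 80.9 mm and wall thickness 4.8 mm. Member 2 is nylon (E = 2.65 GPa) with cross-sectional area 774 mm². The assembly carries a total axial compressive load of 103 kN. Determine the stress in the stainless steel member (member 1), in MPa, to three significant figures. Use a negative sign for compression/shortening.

-88.9 MPa

A_1 = 1148 mm².
Equal strain + equilibrium ⇒ each member carries load in proportion to AE: A₁E₁ = 218000000 N, A₂E₂ = 2051000 N, ΣAE = 220100000 N.
σ₁ = P·E₁/ΣAE = -103000·190000/220100000 = -88.92 MPa.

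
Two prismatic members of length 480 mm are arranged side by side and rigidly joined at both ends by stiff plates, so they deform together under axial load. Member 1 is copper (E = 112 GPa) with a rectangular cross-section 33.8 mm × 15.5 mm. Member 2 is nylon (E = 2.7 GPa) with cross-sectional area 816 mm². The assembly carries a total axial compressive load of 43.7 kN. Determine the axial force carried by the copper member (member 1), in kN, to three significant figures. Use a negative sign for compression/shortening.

A_1 = 523.9 mm².
Equal strain + equilibrium ⇒ each member carries load in proportion to AE: A₁E₁ = 58680000 N, A₂E₂ = 2203000 N, ΣAE = 60880000 N.
F₁ = P·A₁E₁/ΣAE = -43700·58680000/60880000 = -42120 N.

-42.1 kN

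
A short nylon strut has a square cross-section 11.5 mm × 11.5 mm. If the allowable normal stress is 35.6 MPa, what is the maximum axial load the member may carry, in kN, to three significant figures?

4.71 kN

A = 132.2 mm².
P_max = σ_allow · A = 35.6 · 132.2 = 4708 N = 4.708 kN.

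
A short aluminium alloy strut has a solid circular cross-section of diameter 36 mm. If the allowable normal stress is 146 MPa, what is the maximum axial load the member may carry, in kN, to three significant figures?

149 kN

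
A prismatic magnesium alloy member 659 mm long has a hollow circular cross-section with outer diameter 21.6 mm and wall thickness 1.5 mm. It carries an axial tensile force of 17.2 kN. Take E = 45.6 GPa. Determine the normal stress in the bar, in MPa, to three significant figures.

A = 94.72 mm².
σ = N/A = 17200/94.72 = 181.6 MPa.

182 MPa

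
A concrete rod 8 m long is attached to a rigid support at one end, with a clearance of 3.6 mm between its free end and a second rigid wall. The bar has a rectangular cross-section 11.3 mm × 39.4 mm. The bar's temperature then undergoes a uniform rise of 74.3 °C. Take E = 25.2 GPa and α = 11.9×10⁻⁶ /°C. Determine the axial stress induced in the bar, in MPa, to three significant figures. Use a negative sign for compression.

Free thermal expansion αLΔT = 11.9e-6 · 8000 · 74.3 = 7.073 mm.
The walls engage after the gap closes; constrained expansion = 7.073 − 3.6 = 3.473 mm.
The walls impose strain ε = −(3.473)/8000 = -4.3417e-04; σ = Eε = 25200 · -4.3417e-04 = -10.94 MPa.

-10.9 MPa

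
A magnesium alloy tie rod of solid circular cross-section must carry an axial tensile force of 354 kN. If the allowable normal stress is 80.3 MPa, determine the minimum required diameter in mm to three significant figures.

74.9 mm

Required area A ≥ P/σ_allow = 354000/80.3 = 4408 mm².
For a solid circular section, d ≥ √(4A/π) = 74.92 mm.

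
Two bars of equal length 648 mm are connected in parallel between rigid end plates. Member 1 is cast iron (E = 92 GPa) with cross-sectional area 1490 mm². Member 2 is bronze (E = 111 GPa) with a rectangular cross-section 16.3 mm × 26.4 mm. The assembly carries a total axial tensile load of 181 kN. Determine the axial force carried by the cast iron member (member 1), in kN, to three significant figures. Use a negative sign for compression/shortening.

A_2 = 430.3 mm².
Equal strain + equilibrium ⇒ each member carries load in proportion to AE: A₁E₁ = 137100000 N, A₂E₂ = 47770000 N, ΣAE = 184800000 N.
F₁ = P·A₁E₁/ΣAE = 181000·137100000/184800000 = 134200 N.

134 kN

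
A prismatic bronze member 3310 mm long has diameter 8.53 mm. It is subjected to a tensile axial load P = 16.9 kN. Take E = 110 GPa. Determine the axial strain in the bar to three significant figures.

0.00269

A = 57.15 mm².
σ = N/A = 295.7 MPa; ε = σ/E = 295.7/110000 = 2.688e-03.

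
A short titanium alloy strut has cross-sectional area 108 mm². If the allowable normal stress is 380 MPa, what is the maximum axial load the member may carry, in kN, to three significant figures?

P_max = σ_allow · A = 380 · 108 = 41040 N = 41.04 kN.

41.0 kN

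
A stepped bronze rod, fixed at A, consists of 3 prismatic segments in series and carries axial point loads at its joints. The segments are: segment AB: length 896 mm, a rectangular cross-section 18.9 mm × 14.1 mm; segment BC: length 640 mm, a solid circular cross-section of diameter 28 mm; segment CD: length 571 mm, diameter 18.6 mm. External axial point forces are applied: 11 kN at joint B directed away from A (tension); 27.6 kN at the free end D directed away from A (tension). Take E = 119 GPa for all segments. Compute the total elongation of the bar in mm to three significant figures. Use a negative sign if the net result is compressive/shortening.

Internal axial forces (sectioning from the free end, tension +): N_CD = 27.6 kN, N_BC = 27.6 kN, N_AB = 38.6 kN.
A_AB = 266.5 mm².
A_BC = 615.8 mm².
A_CD = 271.7 mm².
δ_AB = 38600·896/(266.5·119000) = 1.091 mm
δ_BC = 27600·640/(615.8·119000) = 0.2411 mm
δ_CD = 27600·571/(271.7·119000) = 0.4874 mm
δ = Σδ_i = 1.819 mm.

1.82 mm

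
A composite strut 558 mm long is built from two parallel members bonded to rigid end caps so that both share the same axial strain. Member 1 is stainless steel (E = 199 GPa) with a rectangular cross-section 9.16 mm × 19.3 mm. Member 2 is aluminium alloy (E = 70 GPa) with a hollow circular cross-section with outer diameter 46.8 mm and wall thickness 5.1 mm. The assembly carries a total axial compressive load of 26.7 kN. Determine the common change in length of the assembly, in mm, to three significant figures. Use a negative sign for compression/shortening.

-0.182 mm

A_1 = 176.8 mm².
A_2 = 668.1 mm².
Equal strain + equilibrium ⇒ each member carries load in proportion to AE: A₁E₁ = 35180000 N, A₂E₂ = 46770000 N, ΣAE = 81950000 N.
δ = PL/ΣAE = -26700·558/81950000 = -0.1818 mm.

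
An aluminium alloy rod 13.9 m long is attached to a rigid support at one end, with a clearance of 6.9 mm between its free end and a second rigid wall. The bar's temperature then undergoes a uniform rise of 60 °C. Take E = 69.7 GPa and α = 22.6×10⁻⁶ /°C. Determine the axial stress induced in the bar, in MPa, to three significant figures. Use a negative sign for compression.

Free thermal expansion αLΔT = 22.6e-6 · 13900 · 60 = 18.85 mm.
The walls engage after the gap closes; constrained expansion = 18.85 − 6.9 = 11.95 mm.
The walls impose strain ε = −(11.95)/13900 = -8.5960e-04; σ = Eε = 69700 · -8.5960e-04 = -59.91 MPa.

-59.9 MPa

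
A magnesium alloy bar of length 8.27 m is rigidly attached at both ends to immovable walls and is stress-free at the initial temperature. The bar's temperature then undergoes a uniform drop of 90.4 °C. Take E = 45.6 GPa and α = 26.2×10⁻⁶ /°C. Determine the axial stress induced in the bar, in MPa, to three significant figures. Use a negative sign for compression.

Free thermal expansion αLΔT = 26.2e-6 · 8270 · -90.4 = -19.59 mm.
The walls impose strain ε = −(-19.59)/8270 = 2.3685e-03; σ = Eε = 45600 · 2.3685e-03 = 108 MPa.

108 MPa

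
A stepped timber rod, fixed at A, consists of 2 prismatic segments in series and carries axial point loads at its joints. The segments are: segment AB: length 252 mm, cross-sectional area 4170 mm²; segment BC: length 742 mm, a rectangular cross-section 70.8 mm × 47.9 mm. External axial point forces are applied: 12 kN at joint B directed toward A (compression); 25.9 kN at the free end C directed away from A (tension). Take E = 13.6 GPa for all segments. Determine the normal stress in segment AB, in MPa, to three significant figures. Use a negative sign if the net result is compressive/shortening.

Internal axial forces (sectioning from the free end, tension +): N_BC = 25.9 kN, N_AB = 13.9 kN.
σ_AB = N_AB/A_AB = 13900/4170 = 3.333 MPa.

3.33 MPa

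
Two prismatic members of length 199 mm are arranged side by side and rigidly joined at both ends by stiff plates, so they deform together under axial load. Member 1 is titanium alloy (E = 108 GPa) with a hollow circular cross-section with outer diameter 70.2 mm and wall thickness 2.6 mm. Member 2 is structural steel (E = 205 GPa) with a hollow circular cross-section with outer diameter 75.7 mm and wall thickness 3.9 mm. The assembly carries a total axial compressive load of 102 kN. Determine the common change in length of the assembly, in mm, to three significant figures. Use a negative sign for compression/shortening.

-0.0846 mm

A_1 = 552.2 mm².
A_2 = 879.7 mm².
Equal strain + equilibrium ⇒ each member carries load in proportion to AE: A₁E₁ = 59630000 N, A₂E₂ = 180300000 N, ΣAE = 240000000 N.
δ = PL/ΣAE = -102000·199/240000000 = -0.08458 mm.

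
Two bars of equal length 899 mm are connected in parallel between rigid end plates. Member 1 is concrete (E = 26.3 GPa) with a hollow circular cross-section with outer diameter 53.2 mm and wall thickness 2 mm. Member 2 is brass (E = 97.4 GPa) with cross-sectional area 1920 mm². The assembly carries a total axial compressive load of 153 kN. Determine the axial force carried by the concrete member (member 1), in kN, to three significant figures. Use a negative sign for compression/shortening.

-6.62 kN

A_1 = 321.7 mm².
Equal strain + equilibrium ⇒ each member carries load in proportion to AE: A₁E₁ = 8461000 N, A₂E₂ = 187000000 N, ΣAE = 195500000 N.
F₁ = P·A₁E₁/ΣAE = -153000·8461000/195500000 = -6622 N.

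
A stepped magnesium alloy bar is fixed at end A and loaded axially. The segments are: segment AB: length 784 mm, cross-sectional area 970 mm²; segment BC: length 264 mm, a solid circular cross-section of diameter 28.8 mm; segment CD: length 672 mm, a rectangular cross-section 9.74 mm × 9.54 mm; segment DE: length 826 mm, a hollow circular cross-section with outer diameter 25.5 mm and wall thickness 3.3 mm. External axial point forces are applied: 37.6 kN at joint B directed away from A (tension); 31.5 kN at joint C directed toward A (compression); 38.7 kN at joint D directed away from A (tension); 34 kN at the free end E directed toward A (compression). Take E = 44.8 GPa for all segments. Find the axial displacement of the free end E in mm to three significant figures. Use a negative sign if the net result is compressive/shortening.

-2.01 mm

Internal axial forces (sectioning from the free end, tension +): N_DE = -34 kN, N_CD = 4.7 kN, N_BC = -26.8 kN, N_AB = 10.8 kN.
A_BC = 651.4 mm².
A_CD = 92.92 mm².
A_DE = 230.2 mm².
δ_AB = 10800·784/(970·44800) = 0.1948 mm
δ_BC = -26800·264/(651.4·44800) = -0.2424 mm
δ_CD = 4700·672/(92.92·44800) = 0.7587 mm
δ_DE = -34000·826/(230.2·44800) = -2.724 mm
δ = Σδ_i = -2.013 mm.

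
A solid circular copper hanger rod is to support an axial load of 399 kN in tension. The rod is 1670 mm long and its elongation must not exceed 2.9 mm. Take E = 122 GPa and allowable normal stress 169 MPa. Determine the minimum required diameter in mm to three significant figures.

54.8 mm

Required area A ≥ P/σ_allow = 399000/169 = 2361 mm².
For a solid circular section, d ≥ √(4A/π) = 54.83 mm.
Elongation limit: A ≥ PL/(Eδ_allow) = 399000·1670/(122000·2.9) = 1883 mm² ⇒ d ≥ 48.97 mm.
The stress limit governs.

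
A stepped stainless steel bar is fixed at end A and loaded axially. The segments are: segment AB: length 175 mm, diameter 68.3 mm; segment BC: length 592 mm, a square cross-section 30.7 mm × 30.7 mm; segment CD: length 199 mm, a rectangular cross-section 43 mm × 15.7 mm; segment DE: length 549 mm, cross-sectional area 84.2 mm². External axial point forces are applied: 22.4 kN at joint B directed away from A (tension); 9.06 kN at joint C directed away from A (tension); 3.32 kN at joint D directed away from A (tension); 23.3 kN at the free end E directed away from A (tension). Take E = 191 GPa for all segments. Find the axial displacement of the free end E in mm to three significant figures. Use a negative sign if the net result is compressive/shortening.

Internal axial forces (sectioning from the free end, tension +): N_DE = 23.3 kN, N_CD = 26.62 kN, N_BC = 35.68 kN, N_AB = 58.08 kN.
A_AB = 3664 mm².
A_BC = 942.5 mm².
A_CD = 675.1 mm².
δ_AB = 58080·175/(3664·191000) = 0.01452 mm
δ_BC = 35680·592/(942.5·191000) = 0.1173 mm
δ_CD = 26620·199/(675.1·191000) = 0.04108 mm
δ_DE = 23300·549/(84.2·191000) = 0.7954 mm
δ = Σδ_i = 0.9683 mm.

0.968 mm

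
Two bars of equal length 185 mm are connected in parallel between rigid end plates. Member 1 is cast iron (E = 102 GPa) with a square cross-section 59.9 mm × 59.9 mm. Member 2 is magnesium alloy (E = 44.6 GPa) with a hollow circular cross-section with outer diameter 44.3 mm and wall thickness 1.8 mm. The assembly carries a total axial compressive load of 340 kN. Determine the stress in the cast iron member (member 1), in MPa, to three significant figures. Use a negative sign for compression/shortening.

-92.1 MPa

A_1 = 3588 mm².
A_2 = 240.3 mm².
Equal strain + equilibrium ⇒ each member carries load in proportion to AE: A₁E₁ = 366000000 N, A₂E₂ = 10720000 N, ΣAE = 376700000 N.
σ₁ = P·E₁/ΣAE = -340000·102000/376700000 = -92.06 MPa.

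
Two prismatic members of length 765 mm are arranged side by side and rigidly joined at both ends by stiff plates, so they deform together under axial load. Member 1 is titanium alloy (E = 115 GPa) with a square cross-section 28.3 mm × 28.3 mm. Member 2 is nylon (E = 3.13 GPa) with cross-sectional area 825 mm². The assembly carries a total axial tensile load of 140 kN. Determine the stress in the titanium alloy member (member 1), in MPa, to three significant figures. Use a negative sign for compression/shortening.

170 MPa

A_1 = 800.9 mm².
Equal strain + equilibrium ⇒ each member carries load in proportion to AE: A₁E₁ = 92100000 N, A₂E₂ = 2582000 N, ΣAE = 94680000 N.
σ₁ = P·E₁/ΣAE = 140000·115000/94680000 = 170 MPa.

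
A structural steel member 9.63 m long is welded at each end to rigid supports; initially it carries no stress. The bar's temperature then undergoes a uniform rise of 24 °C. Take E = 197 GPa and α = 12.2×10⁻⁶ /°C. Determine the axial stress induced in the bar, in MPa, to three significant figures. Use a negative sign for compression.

-57.7 MPa

Free thermal expansion αLΔT = 12.2e-6 · 9630 · 24 = 2.82 mm.
The walls impose strain ε = −(2.82)/9630 = -2.9280e-04; σ = Eε = 197000 · -2.9280e-04 = -57.68 MPa.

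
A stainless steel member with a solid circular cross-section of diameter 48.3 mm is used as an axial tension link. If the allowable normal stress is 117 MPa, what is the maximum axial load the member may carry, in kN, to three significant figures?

214 kN

A = 1832 mm².
P_max = σ_allow · A = 117 · 1832 = 214400 N = 214.4 kN.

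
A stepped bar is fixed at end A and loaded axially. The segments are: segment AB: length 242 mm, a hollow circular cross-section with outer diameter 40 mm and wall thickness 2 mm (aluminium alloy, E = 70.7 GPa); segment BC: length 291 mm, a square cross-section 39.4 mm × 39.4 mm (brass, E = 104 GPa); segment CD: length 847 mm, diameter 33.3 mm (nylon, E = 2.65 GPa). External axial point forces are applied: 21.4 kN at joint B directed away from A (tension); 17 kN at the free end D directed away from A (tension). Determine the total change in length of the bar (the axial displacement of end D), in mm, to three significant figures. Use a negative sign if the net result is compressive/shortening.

6.82 mm

Internal axial forces (sectioning from the free end, tension +): N_CD = 17 kN, N_BC = 17 kN, N_AB = 38.4 kN.
A_AB = 238.8 mm².
A_BC = 1552 mm².
A_CD = 870.9 mm².
δ_AB = 38400·242/(238.8·70700) = 0.5505 mm
δ_BC = 17000·291/(1552·104000) = 0.03064 mm
δ_CD = 17000·847/(870.9·2650) = 6.239 mm
δ = Σδ_i = 6.82 mm.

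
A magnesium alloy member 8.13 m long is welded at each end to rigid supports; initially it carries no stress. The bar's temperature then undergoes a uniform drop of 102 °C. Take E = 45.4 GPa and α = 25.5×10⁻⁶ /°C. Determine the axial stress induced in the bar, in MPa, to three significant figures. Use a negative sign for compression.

118 MPa

Free thermal expansion αLΔT = 25.5e-6 · 8130 · -102 = -21.15 mm.
The walls impose strain ε = −(-21.15)/8130 = 2.6010e-03; σ = Eε = 45400 · 2.6010e-03 = 118.1 MPa.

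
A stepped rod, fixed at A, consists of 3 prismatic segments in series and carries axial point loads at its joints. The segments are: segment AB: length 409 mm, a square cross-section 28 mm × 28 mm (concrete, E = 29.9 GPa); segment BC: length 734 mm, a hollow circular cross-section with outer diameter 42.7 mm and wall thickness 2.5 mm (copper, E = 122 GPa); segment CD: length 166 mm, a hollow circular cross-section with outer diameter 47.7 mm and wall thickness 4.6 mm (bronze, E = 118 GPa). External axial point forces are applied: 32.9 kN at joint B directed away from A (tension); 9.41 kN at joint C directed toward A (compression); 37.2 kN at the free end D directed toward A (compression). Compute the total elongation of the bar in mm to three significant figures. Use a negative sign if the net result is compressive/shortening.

Internal axial forces (sectioning from the free end, tension +): N_CD = -37.2 kN, N_BC = -46.61 kN, N_AB = -13.71 kN.
A_AB = 784 mm².
A_BC = 315.7 mm².
A_CD = 622.9 mm².
δ_AB = -13710·409/(784·29900) = -0.2392 mm
δ_BC = -46610·734/(315.7·122000) = -0.8882 mm
δ_CD = -37200·166/(622.9·118000) = -0.08402 mm
δ = Σδ_i = -1.211 mm.

-1.21 mm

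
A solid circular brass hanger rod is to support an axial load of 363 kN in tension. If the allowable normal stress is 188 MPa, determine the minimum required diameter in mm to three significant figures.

49.6 mm

Required area A ≥ P/σ_allow = 363000/188 = 1931 mm².
For a solid circular section, d ≥ √(4A/π) = 49.58 mm.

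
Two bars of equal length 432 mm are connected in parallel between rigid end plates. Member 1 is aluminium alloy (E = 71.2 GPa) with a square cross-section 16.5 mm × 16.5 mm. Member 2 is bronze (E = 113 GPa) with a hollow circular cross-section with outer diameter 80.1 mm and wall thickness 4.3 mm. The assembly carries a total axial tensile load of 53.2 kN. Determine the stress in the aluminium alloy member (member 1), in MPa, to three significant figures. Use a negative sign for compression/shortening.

28.0 MPa

A_1 = 272.2 mm².
A_2 = 1024 mm².
Equal strain + equilibrium ⇒ each member carries load in proportion to AE: A₁E₁ = 19380000 N, A₂E₂ = 115700000 N, ΣAE = 135100000 N.
σ₁ = P·E₁/ΣAE = 53200·71200/135100000 = 28.04 MPa.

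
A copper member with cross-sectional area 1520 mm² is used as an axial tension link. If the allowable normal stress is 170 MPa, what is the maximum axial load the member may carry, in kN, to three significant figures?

258 kN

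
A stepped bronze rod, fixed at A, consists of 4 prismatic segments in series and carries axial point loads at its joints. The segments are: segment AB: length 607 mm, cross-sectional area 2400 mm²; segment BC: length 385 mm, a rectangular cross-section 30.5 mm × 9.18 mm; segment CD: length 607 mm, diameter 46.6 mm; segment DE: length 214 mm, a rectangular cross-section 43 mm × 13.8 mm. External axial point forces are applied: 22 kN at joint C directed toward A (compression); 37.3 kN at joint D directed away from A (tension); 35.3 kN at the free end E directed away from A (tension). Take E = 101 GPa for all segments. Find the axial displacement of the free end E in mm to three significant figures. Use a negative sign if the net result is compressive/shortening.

1.20 mm

Internal axial forces (sectioning from the free end, tension +): N_DE = 35.3 kN, N_CD = 72.6 kN, N_BC = 50.6 kN, N_AB = 50.6 kN.
A_BC = 280 mm².
A_CD = 1706 mm².
A_DE = 593.4 mm².
δ_AB = 50600·607/(2400·101000) = 0.1267 mm
δ_BC = 50600·385/(280·101000) = 0.6889 mm
δ_CD = 72600·607/(1706·101000) = 0.2558 mm
δ_DE = 35300·214/(593.4·101000) = 0.126 mm
δ = Σδ_i = 1.197 mm.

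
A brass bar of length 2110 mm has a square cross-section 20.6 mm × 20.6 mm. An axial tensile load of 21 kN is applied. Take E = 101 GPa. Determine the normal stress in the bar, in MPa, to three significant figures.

49.5 MPa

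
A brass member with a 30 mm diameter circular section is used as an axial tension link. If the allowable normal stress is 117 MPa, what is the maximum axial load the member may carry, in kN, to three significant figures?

82.7 kN

A = 706.9 mm².
P_max = σ_allow · A = 117 · 706.9 = 82700 N = 82.7 kN.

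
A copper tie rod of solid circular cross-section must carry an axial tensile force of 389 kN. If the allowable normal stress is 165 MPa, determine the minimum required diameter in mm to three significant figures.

54.8 mm

Required area A ≥ P/σ_allow = 389000/165 = 2358 mm².
For a solid circular section, d ≥ √(4A/π) = 54.79 mm.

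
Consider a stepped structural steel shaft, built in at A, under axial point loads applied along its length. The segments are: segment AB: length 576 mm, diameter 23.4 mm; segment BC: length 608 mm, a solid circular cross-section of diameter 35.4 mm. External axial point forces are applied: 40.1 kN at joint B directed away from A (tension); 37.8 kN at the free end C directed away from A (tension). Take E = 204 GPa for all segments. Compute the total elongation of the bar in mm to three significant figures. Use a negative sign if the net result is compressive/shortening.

Internal axial forces (sectioning from the free end, tension +): N_BC = 37.8 kN, N_AB = 77.9 kN.
A_AB = 430.1 mm².
A_BC = 984.2 mm².
δ_AB = 77900·576/(430.1·204000) = 0.5115 mm
δ_BC = 37800·608/(984.2·204000) = 0.1145 mm
δ = Σδ_i = 0.6259 mm.

0.626 mm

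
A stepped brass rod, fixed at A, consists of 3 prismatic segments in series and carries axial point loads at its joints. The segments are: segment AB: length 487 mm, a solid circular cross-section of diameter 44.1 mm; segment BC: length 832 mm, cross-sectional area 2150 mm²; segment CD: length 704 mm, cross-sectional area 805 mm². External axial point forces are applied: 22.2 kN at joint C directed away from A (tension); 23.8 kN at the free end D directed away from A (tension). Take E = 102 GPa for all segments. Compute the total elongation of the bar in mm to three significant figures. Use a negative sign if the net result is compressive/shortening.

Internal axial forces (sectioning from the free end, tension +): N_CD = 23.8 kN, N_BC = 46 kN, N_AB = 46 kN.
A_AB = 1527 mm².
δ_AB = 46000·487/(1527·102000) = 0.1438 mm
δ_BC = 46000·832/(2150·102000) = 0.1745 mm
δ_CD = 23800·704/(805·102000) = 0.2041 mm
δ = Σδ_i = 0.5224 mm.

0.522 mm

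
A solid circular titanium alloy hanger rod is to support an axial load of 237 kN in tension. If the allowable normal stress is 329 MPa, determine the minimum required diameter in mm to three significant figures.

30.3 mm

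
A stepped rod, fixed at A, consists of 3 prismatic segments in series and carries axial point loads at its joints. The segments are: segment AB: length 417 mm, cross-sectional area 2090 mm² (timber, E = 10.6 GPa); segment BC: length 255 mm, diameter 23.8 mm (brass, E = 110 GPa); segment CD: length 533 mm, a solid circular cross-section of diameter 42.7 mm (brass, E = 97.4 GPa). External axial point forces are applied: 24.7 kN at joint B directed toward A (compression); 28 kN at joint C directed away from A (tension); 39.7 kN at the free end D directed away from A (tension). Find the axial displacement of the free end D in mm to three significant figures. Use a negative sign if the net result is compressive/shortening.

1.31 mm

Internal axial forces (sectioning from the free end, tension +): N_CD = 39.7 kN, N_BC = 67.7 kN, N_AB = 43 kN.
A_BC = 444.9 mm².
A_CD = 1432 mm².
δ_AB = 43000·417/(2090·10600) = 0.8094 mm
δ_BC = 67700·255/(444.9·110000) = 0.3528 mm
δ_CD = 39700·533/(1432·97400) = 0.1517 mm
δ = Σδ_i = 1.314 mm.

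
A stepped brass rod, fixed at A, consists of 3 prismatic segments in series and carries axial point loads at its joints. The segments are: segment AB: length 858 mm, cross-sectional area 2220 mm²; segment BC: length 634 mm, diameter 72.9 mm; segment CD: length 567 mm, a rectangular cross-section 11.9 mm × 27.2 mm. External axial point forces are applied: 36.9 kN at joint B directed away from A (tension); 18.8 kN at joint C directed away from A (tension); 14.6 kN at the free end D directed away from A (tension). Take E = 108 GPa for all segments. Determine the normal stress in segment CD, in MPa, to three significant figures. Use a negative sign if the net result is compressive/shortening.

45.1 MPa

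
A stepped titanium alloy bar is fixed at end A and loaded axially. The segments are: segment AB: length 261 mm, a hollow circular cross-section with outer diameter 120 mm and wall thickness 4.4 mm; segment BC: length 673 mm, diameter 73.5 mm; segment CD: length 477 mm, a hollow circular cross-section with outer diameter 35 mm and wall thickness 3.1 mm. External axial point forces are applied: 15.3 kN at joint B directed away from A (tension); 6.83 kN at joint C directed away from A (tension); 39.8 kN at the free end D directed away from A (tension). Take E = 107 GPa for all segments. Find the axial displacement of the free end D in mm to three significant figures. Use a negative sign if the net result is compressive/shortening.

0.735 mm

Internal axial forces (sectioning from the free end, tension +): N_CD = 39.8 kN, N_BC = 46.63 kN, N_AB = 61.93 kN.
A_AB = 1598 mm².
A_BC = 4243 mm².
A_CD = 310.7 mm².
δ_AB = 61930·261/(1598·107000) = 0.09454 mm
δ_BC = 46630·673/(4243·107000) = 0.06912 mm
δ_CD = 39800·477/(310.7·107000) = 0.5711 mm
δ = Σδ_i = 0.7348 mm.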